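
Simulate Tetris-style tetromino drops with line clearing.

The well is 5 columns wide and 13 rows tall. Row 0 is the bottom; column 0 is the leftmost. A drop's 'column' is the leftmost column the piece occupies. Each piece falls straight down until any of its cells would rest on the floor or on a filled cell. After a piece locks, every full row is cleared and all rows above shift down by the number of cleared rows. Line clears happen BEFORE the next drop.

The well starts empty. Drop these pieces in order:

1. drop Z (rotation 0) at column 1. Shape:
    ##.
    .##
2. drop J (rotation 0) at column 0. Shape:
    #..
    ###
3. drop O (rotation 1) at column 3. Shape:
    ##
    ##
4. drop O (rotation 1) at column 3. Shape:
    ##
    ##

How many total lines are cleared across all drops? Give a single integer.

Answer: 1

Derivation:
Drop 1: Z rot0 at col 1 lands with bottom-row=0; cleared 0 line(s) (total 0); column heights now [0 2 2 1 0], max=2
Drop 2: J rot0 at col 0 lands with bottom-row=2; cleared 0 line(s) (total 0); column heights now [4 3 3 1 0], max=4
Drop 3: O rot1 at col 3 lands with bottom-row=1; cleared 1 line(s) (total 1); column heights now [3 2 2 2 2], max=3
Drop 4: O rot1 at col 3 lands with bottom-row=2; cleared 0 line(s) (total 1); column heights now [3 2 2 4 4], max=4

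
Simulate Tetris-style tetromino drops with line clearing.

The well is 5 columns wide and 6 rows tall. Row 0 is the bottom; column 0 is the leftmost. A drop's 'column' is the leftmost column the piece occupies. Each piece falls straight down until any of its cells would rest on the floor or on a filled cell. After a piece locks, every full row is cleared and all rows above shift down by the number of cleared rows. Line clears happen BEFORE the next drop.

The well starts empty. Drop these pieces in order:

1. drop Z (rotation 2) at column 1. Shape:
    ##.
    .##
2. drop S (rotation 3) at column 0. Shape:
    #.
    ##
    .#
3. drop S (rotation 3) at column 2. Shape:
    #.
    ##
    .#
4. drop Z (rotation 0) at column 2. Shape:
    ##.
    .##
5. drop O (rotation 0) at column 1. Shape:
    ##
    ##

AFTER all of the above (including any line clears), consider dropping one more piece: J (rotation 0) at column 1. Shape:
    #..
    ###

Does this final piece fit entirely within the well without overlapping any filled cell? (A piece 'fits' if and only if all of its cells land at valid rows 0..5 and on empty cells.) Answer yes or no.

Answer: no

Derivation:
Drop 1: Z rot2 at col 1 lands with bottom-row=0; cleared 0 line(s) (total 0); column heights now [0 2 2 1 0], max=2
Drop 2: S rot3 at col 0 lands with bottom-row=2; cleared 0 line(s) (total 0); column heights now [5 4 2 1 0], max=5
Drop 3: S rot3 at col 2 lands with bottom-row=1; cleared 0 line(s) (total 0); column heights now [5 4 4 3 0], max=5
Drop 4: Z rot0 at col 2 lands with bottom-row=3; cleared 1 line(s) (total 1); column heights now [4 3 4 4 0], max=4
Drop 5: O rot0 at col 1 lands with bottom-row=4; cleared 0 line(s) (total 1); column heights now [4 6 6 4 0], max=6
Test piece J rot0 at col 1 (width 3): heights before test = [4 6 6 4 0]; fits = False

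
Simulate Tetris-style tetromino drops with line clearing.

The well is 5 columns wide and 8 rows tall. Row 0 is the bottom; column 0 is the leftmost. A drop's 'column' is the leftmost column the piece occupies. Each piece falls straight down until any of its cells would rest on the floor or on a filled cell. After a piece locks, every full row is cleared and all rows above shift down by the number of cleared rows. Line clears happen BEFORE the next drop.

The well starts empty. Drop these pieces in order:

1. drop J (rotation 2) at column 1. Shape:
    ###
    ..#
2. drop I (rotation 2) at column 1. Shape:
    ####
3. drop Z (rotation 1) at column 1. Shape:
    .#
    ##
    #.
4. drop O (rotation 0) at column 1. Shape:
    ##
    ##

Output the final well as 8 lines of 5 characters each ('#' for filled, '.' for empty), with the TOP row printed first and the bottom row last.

Drop 1: J rot2 at col 1 lands with bottom-row=0; cleared 0 line(s) (total 0); column heights now [0 2 2 2 0], max=2
Drop 2: I rot2 at col 1 lands with bottom-row=2; cleared 0 line(s) (total 0); column heights now [0 3 3 3 3], max=3
Drop 3: Z rot1 at col 1 lands with bottom-row=3; cleared 0 line(s) (total 0); column heights now [0 5 6 3 3], max=6
Drop 4: O rot0 at col 1 lands with bottom-row=6; cleared 0 line(s) (total 0); column heights now [0 8 8 3 3], max=8

Answer: .##..
.##..
..#..
.##..
.#...
.####
.###.
...#.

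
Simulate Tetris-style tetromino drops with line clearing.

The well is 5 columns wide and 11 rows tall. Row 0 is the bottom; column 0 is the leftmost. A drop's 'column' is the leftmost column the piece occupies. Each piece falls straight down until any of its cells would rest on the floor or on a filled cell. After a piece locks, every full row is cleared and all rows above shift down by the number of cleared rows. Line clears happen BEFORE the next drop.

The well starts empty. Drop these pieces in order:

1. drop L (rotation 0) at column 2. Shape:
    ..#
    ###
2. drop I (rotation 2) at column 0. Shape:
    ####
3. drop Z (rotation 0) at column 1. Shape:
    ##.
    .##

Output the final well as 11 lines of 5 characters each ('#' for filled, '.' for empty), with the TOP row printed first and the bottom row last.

Answer: .....
.....
.....
.....
.....
.....
.....
.....
.##..
..##.
..###

Derivation:
Drop 1: L rot0 at col 2 lands with bottom-row=0; cleared 0 line(s) (total 0); column heights now [0 0 1 1 2], max=2
Drop 2: I rot2 at col 0 lands with bottom-row=1; cleared 1 line(s) (total 1); column heights now [0 0 1 1 1], max=1
Drop 3: Z rot0 at col 1 lands with bottom-row=1; cleared 0 line(s) (total 1); column heights now [0 3 3 2 1], max=3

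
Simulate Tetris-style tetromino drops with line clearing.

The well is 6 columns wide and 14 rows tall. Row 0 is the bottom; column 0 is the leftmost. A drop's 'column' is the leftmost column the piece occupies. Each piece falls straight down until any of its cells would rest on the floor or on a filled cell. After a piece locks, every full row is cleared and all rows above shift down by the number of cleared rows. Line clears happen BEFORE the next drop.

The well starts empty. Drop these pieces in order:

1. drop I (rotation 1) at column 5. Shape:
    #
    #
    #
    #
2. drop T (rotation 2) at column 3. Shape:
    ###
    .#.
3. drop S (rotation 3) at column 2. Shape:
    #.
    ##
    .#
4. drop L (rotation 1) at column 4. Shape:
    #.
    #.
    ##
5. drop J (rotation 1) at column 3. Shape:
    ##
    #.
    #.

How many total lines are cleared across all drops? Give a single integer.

Drop 1: I rot1 at col 5 lands with bottom-row=0; cleared 0 line(s) (total 0); column heights now [0 0 0 0 0 4], max=4
Drop 2: T rot2 at col 3 lands with bottom-row=3; cleared 0 line(s) (total 0); column heights now [0 0 0 5 5 5], max=5
Drop 3: S rot3 at col 2 lands with bottom-row=5; cleared 0 line(s) (total 0); column heights now [0 0 8 7 5 5], max=8
Drop 4: L rot1 at col 4 lands with bottom-row=5; cleared 0 line(s) (total 0); column heights now [0 0 8 7 8 6], max=8
Drop 5: J rot1 at col 3 lands with bottom-row=7; cleared 0 line(s) (total 0); column heights now [0 0 8 10 10 6], max=10

Answer: 0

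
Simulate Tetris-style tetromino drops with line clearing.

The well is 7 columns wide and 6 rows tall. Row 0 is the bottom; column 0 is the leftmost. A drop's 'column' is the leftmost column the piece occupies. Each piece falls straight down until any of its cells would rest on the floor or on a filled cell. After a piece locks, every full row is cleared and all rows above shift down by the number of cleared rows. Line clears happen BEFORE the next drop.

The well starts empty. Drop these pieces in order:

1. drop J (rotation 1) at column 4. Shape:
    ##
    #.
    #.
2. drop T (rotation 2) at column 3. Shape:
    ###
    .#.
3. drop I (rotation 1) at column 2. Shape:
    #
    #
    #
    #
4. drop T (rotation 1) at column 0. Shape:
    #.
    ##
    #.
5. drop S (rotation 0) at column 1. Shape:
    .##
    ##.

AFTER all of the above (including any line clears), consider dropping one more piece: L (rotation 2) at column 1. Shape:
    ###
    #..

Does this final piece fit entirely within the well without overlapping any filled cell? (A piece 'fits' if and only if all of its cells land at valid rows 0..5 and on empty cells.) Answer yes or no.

Drop 1: J rot1 at col 4 lands with bottom-row=0; cleared 0 line(s) (total 0); column heights now [0 0 0 0 3 3 0], max=3
Drop 2: T rot2 at col 3 lands with bottom-row=3; cleared 0 line(s) (total 0); column heights now [0 0 0 5 5 5 0], max=5
Drop 3: I rot1 at col 2 lands with bottom-row=0; cleared 0 line(s) (total 0); column heights now [0 0 4 5 5 5 0], max=5
Drop 4: T rot1 at col 0 lands with bottom-row=0; cleared 0 line(s) (total 0); column heights now [3 2 4 5 5 5 0], max=5
Drop 5: S rot0 at col 1 lands with bottom-row=4; cleared 0 line(s) (total 0); column heights now [3 5 6 6 5 5 0], max=6
Test piece L rot2 at col 1 (width 3): heights before test = [3 5 6 6 5 5 0]; fits = False

Answer: no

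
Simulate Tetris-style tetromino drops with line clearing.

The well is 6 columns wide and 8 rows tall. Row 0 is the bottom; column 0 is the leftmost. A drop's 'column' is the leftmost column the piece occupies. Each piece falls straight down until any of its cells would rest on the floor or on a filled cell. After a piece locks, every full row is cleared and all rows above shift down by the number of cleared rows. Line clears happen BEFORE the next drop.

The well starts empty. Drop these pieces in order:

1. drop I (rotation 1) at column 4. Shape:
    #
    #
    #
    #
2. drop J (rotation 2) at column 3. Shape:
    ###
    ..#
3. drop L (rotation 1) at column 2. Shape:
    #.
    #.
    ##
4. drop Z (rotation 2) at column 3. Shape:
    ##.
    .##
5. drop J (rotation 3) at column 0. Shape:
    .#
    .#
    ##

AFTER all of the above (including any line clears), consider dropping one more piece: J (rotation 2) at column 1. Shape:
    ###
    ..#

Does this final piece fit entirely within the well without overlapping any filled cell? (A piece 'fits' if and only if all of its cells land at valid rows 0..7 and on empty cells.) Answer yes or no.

Answer: no

Derivation:
Drop 1: I rot1 at col 4 lands with bottom-row=0; cleared 0 line(s) (total 0); column heights now [0 0 0 0 4 0], max=4
Drop 2: J rot2 at col 3 lands with bottom-row=3; cleared 0 line(s) (total 0); column heights now [0 0 0 5 5 5], max=5
Drop 3: L rot1 at col 2 lands with bottom-row=5; cleared 0 line(s) (total 0); column heights now [0 0 8 6 5 5], max=8
Drop 4: Z rot2 at col 3 lands with bottom-row=5; cleared 0 line(s) (total 0); column heights now [0 0 8 7 7 6], max=8
Drop 5: J rot3 at col 0 lands with bottom-row=0; cleared 0 line(s) (total 0); column heights now [1 3 8 7 7 6], max=8
Test piece J rot2 at col 1 (width 3): heights before test = [1 3 8 7 7 6]; fits = False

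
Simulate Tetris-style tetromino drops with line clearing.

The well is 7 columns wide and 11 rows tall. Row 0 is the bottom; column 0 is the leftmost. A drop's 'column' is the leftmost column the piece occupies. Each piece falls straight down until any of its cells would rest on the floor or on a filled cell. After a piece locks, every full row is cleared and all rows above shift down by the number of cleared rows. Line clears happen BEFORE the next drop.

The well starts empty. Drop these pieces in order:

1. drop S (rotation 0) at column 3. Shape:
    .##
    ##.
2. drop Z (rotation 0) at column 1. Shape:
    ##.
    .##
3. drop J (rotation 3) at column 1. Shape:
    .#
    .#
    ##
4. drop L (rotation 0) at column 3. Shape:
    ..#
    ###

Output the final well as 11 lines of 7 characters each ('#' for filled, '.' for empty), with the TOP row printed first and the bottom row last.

Drop 1: S rot0 at col 3 lands with bottom-row=0; cleared 0 line(s) (total 0); column heights now [0 0 0 1 2 2 0], max=2
Drop 2: Z rot0 at col 1 lands with bottom-row=1; cleared 0 line(s) (total 0); column heights now [0 3 3 2 2 2 0], max=3
Drop 3: J rot3 at col 1 lands with bottom-row=3; cleared 0 line(s) (total 0); column heights now [0 4 6 2 2 2 0], max=6
Drop 4: L rot0 at col 3 lands with bottom-row=2; cleared 0 line(s) (total 0); column heights now [0 4 6 3 3 4 0], max=6

Answer: .......
.......
.......
.......
.......
..#....
..#....
.##..#.
.#####.
..####.
...##..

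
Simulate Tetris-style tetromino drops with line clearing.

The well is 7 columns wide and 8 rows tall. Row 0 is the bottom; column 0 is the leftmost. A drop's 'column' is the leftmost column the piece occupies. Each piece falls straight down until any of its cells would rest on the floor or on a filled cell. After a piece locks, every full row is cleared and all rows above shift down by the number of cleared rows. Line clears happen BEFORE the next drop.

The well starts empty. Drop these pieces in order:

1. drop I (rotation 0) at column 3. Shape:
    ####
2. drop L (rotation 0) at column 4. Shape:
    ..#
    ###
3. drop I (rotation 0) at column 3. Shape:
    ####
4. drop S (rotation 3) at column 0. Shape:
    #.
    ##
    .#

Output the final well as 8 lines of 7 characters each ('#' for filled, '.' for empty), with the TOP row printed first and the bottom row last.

Drop 1: I rot0 at col 3 lands with bottom-row=0; cleared 0 line(s) (total 0); column heights now [0 0 0 1 1 1 1], max=1
Drop 2: L rot0 at col 4 lands with bottom-row=1; cleared 0 line(s) (total 0); column heights now [0 0 0 1 2 2 3], max=3
Drop 3: I rot0 at col 3 lands with bottom-row=3; cleared 0 line(s) (total 0); column heights now [0 0 0 4 4 4 4], max=4
Drop 4: S rot3 at col 0 lands with bottom-row=0; cleared 0 line(s) (total 0); column heights now [3 2 0 4 4 4 4], max=4

Answer: .......
.......
.......
.......
...####
#.....#
##..###
.#.####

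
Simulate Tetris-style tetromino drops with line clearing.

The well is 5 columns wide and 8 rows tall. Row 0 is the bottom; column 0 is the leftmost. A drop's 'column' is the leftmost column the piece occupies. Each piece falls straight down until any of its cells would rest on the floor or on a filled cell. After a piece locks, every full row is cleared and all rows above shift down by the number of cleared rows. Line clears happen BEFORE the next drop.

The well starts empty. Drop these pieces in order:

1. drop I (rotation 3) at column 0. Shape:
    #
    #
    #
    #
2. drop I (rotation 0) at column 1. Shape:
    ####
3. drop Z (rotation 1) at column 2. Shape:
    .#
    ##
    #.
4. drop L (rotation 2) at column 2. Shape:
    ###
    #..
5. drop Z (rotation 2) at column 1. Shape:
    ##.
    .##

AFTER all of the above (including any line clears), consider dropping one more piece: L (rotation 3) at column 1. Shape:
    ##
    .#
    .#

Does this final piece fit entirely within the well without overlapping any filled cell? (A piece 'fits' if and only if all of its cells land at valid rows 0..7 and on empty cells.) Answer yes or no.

Drop 1: I rot3 at col 0 lands with bottom-row=0; cleared 0 line(s) (total 0); column heights now [4 0 0 0 0], max=4
Drop 2: I rot0 at col 1 lands with bottom-row=0; cleared 1 line(s) (total 1); column heights now [3 0 0 0 0], max=3
Drop 3: Z rot1 at col 2 lands with bottom-row=0; cleared 0 line(s) (total 1); column heights now [3 0 2 3 0], max=3
Drop 4: L rot2 at col 2 lands with bottom-row=2; cleared 0 line(s) (total 1); column heights now [3 0 4 4 4], max=4
Drop 5: Z rot2 at col 1 lands with bottom-row=4; cleared 0 line(s) (total 1); column heights now [3 6 6 5 4], max=6
Test piece L rot3 at col 1 (width 2): heights before test = [3 6 6 5 4]; fits = False

Answer: no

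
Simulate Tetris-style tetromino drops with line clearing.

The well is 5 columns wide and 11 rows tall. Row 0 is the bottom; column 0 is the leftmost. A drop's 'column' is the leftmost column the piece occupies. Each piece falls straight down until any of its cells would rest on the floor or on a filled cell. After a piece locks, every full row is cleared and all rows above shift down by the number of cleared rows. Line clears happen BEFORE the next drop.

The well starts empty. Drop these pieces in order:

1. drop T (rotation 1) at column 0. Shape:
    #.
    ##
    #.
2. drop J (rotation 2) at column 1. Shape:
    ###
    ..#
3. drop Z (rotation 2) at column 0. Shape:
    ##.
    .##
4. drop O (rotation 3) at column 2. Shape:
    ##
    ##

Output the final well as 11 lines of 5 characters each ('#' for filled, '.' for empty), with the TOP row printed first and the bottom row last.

Answer: .....
.....
.....
.....
.....
..##.
####.
.##..
####.
##.#.
#....

Derivation:
Drop 1: T rot1 at col 0 lands with bottom-row=0; cleared 0 line(s) (total 0); column heights now [3 2 0 0 0], max=3
Drop 2: J rot2 at col 1 lands with bottom-row=1; cleared 0 line(s) (total 0); column heights now [3 3 3 3 0], max=3
Drop 3: Z rot2 at col 0 lands with bottom-row=3; cleared 0 line(s) (total 0); column heights now [5 5 4 3 0], max=5
Drop 4: O rot3 at col 2 lands with bottom-row=4; cleared 0 line(s) (total 0); column heights now [5 5 6 6 0], max=6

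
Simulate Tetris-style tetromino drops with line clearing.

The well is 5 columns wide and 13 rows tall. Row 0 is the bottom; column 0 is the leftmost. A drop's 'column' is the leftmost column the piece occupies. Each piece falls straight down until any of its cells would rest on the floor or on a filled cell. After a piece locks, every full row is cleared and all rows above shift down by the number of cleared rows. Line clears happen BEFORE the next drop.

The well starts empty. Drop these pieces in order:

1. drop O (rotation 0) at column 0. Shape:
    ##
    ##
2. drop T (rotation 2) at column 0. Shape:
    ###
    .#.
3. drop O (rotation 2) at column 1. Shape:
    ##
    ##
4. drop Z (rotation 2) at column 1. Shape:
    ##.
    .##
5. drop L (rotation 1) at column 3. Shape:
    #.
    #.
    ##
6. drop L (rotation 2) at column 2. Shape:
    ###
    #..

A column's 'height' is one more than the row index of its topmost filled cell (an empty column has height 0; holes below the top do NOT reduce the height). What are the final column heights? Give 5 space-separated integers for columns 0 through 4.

Answer: 4 8 11 11 11

Derivation:
Drop 1: O rot0 at col 0 lands with bottom-row=0; cleared 0 line(s) (total 0); column heights now [2 2 0 0 0], max=2
Drop 2: T rot2 at col 0 lands with bottom-row=2; cleared 0 line(s) (total 0); column heights now [4 4 4 0 0], max=4
Drop 3: O rot2 at col 1 lands with bottom-row=4; cleared 0 line(s) (total 0); column heights now [4 6 6 0 0], max=6
Drop 4: Z rot2 at col 1 lands with bottom-row=6; cleared 0 line(s) (total 0); column heights now [4 8 8 7 0], max=8
Drop 5: L rot1 at col 3 lands with bottom-row=7; cleared 0 line(s) (total 0); column heights now [4 8 8 10 8], max=10
Drop 6: L rot2 at col 2 lands with bottom-row=9; cleared 0 line(s) (total 0); column heights now [4 8 11 11 11], max=11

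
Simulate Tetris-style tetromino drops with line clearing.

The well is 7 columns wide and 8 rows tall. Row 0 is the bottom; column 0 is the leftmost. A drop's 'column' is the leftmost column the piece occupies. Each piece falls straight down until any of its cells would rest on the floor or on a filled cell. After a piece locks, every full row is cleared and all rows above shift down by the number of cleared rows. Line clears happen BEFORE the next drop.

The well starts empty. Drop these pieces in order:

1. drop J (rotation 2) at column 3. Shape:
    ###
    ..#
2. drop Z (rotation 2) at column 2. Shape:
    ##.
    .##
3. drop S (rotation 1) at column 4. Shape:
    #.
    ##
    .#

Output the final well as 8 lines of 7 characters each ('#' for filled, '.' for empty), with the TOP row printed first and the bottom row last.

Drop 1: J rot2 at col 3 lands with bottom-row=0; cleared 0 line(s) (total 0); column heights now [0 0 0 2 2 2 0], max=2
Drop 2: Z rot2 at col 2 lands with bottom-row=2; cleared 0 line(s) (total 0); column heights now [0 0 4 4 3 2 0], max=4
Drop 3: S rot1 at col 4 lands with bottom-row=2; cleared 0 line(s) (total 0); column heights now [0 0 4 4 5 4 0], max=5

Answer: .......
.......
.......
....#..
..####.
...###.
...###.
.....#.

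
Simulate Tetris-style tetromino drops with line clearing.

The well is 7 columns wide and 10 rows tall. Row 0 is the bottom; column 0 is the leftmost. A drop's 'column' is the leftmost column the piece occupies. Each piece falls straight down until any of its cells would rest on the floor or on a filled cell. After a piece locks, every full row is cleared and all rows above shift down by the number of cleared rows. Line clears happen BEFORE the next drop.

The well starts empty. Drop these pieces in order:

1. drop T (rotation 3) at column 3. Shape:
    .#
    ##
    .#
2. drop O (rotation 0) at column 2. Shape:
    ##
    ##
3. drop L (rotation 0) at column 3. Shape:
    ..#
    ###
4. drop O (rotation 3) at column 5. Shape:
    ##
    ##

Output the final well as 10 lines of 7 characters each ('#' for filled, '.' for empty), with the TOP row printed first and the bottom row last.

Answer: .......
.......
.....##
.....##
.....#.
...###.
..##...
..###..
...##..
....#..

Derivation:
Drop 1: T rot3 at col 3 lands with bottom-row=0; cleared 0 line(s) (total 0); column heights now [0 0 0 2 3 0 0], max=3
Drop 2: O rot0 at col 2 lands with bottom-row=2; cleared 0 line(s) (total 0); column heights now [0 0 4 4 3 0 0], max=4
Drop 3: L rot0 at col 3 lands with bottom-row=4; cleared 0 line(s) (total 0); column heights now [0 0 4 5 5 6 0], max=6
Drop 4: O rot3 at col 5 lands with bottom-row=6; cleared 0 line(s) (total 0); column heights now [0 0 4 5 5 8 8], max=8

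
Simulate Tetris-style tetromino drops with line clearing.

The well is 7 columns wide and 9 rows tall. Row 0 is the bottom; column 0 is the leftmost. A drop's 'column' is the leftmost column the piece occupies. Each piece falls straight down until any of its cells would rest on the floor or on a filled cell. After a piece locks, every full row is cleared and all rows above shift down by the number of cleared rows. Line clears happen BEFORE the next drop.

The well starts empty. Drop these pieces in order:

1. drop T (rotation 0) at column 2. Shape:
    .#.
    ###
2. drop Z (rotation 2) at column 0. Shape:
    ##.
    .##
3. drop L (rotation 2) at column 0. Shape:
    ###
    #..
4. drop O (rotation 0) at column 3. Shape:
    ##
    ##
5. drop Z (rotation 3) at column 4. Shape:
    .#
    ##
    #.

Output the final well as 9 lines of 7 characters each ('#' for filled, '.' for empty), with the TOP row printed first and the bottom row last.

Answer: .......
.......
.....#.
....##.
###.#..
#..##..
##.##..
.###...
..###..

Derivation:
Drop 1: T rot0 at col 2 lands with bottom-row=0; cleared 0 line(s) (total 0); column heights now [0 0 1 2 1 0 0], max=2
Drop 2: Z rot2 at col 0 lands with bottom-row=1; cleared 0 line(s) (total 0); column heights now [3 3 2 2 1 0 0], max=3
Drop 3: L rot2 at col 0 lands with bottom-row=3; cleared 0 line(s) (total 0); column heights now [5 5 5 2 1 0 0], max=5
Drop 4: O rot0 at col 3 lands with bottom-row=2; cleared 0 line(s) (total 0); column heights now [5 5 5 4 4 0 0], max=5
Drop 5: Z rot3 at col 4 lands with bottom-row=4; cleared 0 line(s) (total 0); column heights now [5 5 5 4 6 7 0], max=7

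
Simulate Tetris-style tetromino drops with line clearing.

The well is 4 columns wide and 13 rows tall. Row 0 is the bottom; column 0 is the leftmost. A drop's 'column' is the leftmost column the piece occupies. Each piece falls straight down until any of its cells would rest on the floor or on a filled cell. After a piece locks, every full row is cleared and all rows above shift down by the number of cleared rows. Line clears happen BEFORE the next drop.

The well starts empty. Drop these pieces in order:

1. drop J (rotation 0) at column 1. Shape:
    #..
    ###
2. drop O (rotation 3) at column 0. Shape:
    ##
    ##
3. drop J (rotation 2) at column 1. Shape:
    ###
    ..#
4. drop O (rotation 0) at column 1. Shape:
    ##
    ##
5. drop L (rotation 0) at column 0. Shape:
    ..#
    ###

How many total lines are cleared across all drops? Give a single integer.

Answer: 0

Derivation:
Drop 1: J rot0 at col 1 lands with bottom-row=0; cleared 0 line(s) (total 0); column heights now [0 2 1 1], max=2
Drop 2: O rot3 at col 0 lands with bottom-row=2; cleared 0 line(s) (total 0); column heights now [4 4 1 1], max=4
Drop 3: J rot2 at col 1 lands with bottom-row=3; cleared 0 line(s) (total 0); column heights now [4 5 5 5], max=5
Drop 4: O rot0 at col 1 lands with bottom-row=5; cleared 0 line(s) (total 0); column heights now [4 7 7 5], max=7
Drop 5: L rot0 at col 0 lands with bottom-row=7; cleared 0 line(s) (total 0); column heights now [8 8 9 5], max=9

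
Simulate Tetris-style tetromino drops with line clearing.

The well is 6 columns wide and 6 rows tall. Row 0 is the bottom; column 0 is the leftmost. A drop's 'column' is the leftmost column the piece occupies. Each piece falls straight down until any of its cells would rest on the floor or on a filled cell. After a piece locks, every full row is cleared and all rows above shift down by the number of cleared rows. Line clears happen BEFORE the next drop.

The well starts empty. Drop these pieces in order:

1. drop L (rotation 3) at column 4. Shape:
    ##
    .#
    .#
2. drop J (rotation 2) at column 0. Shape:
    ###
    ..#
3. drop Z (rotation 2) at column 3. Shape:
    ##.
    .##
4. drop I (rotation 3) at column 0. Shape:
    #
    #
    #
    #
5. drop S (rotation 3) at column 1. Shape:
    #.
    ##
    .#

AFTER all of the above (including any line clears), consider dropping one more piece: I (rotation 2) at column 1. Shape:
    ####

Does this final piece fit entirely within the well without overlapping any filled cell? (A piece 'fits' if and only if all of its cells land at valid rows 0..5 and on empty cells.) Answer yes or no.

Drop 1: L rot3 at col 4 lands with bottom-row=0; cleared 0 line(s) (total 0); column heights now [0 0 0 0 3 3], max=3
Drop 2: J rot2 at col 0 lands with bottom-row=0; cleared 0 line(s) (total 0); column heights now [2 2 2 0 3 3], max=3
Drop 3: Z rot2 at col 3 lands with bottom-row=3; cleared 0 line(s) (total 0); column heights now [2 2 2 5 5 4], max=5
Drop 4: I rot3 at col 0 lands with bottom-row=2; cleared 0 line(s) (total 0); column heights now [6 2 2 5 5 4], max=6
Drop 5: S rot3 at col 1 lands with bottom-row=2; cleared 0 line(s) (total 0); column heights now [6 5 4 5 5 4], max=6
Test piece I rot2 at col 1 (width 4): heights before test = [6 5 4 5 5 4]; fits = True

Answer: yes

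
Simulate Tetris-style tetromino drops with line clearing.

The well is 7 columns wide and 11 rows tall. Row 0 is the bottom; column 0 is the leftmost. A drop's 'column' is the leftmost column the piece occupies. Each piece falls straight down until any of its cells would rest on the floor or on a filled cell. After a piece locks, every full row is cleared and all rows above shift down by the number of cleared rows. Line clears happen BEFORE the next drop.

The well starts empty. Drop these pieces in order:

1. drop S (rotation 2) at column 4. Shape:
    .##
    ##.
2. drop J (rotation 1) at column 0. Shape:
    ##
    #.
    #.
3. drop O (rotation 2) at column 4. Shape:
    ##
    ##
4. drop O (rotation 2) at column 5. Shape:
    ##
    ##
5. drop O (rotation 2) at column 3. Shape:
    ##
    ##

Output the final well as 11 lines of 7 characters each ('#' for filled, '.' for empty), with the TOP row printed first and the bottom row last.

Drop 1: S rot2 at col 4 lands with bottom-row=0; cleared 0 line(s) (total 0); column heights now [0 0 0 0 1 2 2], max=2
Drop 2: J rot1 at col 0 lands with bottom-row=0; cleared 0 line(s) (total 0); column heights now [3 3 0 0 1 2 2], max=3
Drop 3: O rot2 at col 4 lands with bottom-row=2; cleared 0 line(s) (total 0); column heights now [3 3 0 0 4 4 2], max=4
Drop 4: O rot2 at col 5 lands with bottom-row=4; cleared 0 line(s) (total 0); column heights now [3 3 0 0 4 6 6], max=6
Drop 5: O rot2 at col 3 lands with bottom-row=4; cleared 0 line(s) (total 0); column heights now [3 3 0 6 6 6 6], max=6

Answer: .......
.......
.......
.......
.......
...####
...####
....##.
##..##.
#....##
#...##.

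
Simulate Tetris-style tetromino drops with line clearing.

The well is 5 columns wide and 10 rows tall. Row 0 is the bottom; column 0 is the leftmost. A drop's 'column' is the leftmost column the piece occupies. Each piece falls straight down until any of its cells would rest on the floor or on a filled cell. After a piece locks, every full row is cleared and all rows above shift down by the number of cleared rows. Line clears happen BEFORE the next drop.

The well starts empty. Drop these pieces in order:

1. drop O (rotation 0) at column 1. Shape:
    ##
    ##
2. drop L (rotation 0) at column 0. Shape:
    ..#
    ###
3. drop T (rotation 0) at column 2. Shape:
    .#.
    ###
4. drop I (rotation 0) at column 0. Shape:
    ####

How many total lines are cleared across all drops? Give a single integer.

Answer: 0

Derivation:
Drop 1: O rot0 at col 1 lands with bottom-row=0; cleared 0 line(s) (total 0); column heights now [0 2 2 0 0], max=2
Drop 2: L rot0 at col 0 lands with bottom-row=2; cleared 0 line(s) (total 0); column heights now [3 3 4 0 0], max=4
Drop 3: T rot0 at col 2 lands with bottom-row=4; cleared 0 line(s) (total 0); column heights now [3 3 5 6 5], max=6
Drop 4: I rot0 at col 0 lands with bottom-row=6; cleared 0 line(s) (total 0); column heights now [7 7 7 7 5], max=7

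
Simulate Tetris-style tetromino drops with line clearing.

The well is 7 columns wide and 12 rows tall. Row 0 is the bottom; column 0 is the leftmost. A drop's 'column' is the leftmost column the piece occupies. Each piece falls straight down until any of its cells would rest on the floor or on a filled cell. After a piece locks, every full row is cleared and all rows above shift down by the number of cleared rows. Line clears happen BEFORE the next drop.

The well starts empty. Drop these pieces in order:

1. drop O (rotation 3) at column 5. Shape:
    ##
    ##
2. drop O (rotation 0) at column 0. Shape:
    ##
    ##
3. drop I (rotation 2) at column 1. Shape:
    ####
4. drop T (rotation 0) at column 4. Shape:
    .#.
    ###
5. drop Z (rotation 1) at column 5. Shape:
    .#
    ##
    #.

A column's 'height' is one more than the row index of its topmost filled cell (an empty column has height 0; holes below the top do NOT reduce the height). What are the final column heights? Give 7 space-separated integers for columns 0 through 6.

Drop 1: O rot3 at col 5 lands with bottom-row=0; cleared 0 line(s) (total 0); column heights now [0 0 0 0 0 2 2], max=2
Drop 2: O rot0 at col 0 lands with bottom-row=0; cleared 0 line(s) (total 0); column heights now [2 2 0 0 0 2 2], max=2
Drop 3: I rot2 at col 1 lands with bottom-row=2; cleared 0 line(s) (total 0); column heights now [2 3 3 3 3 2 2], max=3
Drop 4: T rot0 at col 4 lands with bottom-row=3; cleared 0 line(s) (total 0); column heights now [2 3 3 3 4 5 4], max=5
Drop 5: Z rot1 at col 5 lands with bottom-row=5; cleared 0 line(s) (total 0); column heights now [2 3 3 3 4 7 8], max=8

Answer: 2 3 3 3 4 7 8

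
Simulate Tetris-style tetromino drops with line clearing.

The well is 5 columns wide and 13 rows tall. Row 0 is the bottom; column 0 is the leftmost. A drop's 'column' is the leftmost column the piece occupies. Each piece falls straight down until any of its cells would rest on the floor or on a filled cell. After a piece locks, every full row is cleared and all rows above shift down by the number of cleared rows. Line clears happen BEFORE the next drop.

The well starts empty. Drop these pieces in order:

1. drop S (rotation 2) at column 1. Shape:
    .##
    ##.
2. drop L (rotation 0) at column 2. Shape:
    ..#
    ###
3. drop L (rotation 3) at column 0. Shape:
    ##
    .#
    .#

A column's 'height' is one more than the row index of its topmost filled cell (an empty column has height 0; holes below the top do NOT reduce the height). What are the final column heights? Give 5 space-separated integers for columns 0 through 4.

Drop 1: S rot2 at col 1 lands with bottom-row=0; cleared 0 line(s) (total 0); column heights now [0 1 2 2 0], max=2
Drop 2: L rot0 at col 2 lands with bottom-row=2; cleared 0 line(s) (total 0); column heights now [0 1 3 3 4], max=4
Drop 3: L rot3 at col 0 lands with bottom-row=1; cleared 0 line(s) (total 0); column heights now [4 4 3 3 4], max=4

Answer: 4 4 3 3 4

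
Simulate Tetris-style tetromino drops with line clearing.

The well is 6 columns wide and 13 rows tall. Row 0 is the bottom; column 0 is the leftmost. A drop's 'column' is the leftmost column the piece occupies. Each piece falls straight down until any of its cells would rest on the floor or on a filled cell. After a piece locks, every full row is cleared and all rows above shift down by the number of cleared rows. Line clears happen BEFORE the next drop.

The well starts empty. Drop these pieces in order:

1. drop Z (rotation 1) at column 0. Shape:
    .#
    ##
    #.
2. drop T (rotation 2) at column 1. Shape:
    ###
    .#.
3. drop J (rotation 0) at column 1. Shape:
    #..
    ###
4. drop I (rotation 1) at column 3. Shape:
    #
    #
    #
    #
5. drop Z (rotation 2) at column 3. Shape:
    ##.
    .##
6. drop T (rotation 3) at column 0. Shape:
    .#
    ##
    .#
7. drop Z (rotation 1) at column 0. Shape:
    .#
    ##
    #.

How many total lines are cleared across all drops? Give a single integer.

Drop 1: Z rot1 at col 0 lands with bottom-row=0; cleared 0 line(s) (total 0); column heights now [2 3 0 0 0 0], max=3
Drop 2: T rot2 at col 1 lands with bottom-row=2; cleared 0 line(s) (total 0); column heights now [2 4 4 4 0 0], max=4
Drop 3: J rot0 at col 1 lands with bottom-row=4; cleared 0 line(s) (total 0); column heights now [2 6 5 5 0 0], max=6
Drop 4: I rot1 at col 3 lands with bottom-row=5; cleared 0 line(s) (total 0); column heights now [2 6 5 9 0 0], max=9
Drop 5: Z rot2 at col 3 lands with bottom-row=8; cleared 0 line(s) (total 0); column heights now [2 6 5 10 10 9], max=10
Drop 6: T rot3 at col 0 lands with bottom-row=6; cleared 0 line(s) (total 0); column heights now [8 9 5 10 10 9], max=10
Drop 7: Z rot1 at col 0 lands with bottom-row=8; cleared 0 line(s) (total 0); column heights now [10 11 5 10 10 9], max=11

Answer: 0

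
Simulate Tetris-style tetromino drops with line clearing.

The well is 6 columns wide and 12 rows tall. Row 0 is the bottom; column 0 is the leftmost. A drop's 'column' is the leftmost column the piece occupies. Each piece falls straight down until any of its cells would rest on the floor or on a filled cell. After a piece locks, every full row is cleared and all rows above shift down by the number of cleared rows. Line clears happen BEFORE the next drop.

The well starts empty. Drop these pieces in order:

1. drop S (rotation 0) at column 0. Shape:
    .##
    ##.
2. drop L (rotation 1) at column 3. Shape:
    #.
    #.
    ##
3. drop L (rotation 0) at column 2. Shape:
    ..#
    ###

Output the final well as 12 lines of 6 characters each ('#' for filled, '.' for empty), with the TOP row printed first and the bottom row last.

Answer: ......
......
......
......
......
......
......
....#.
..###.
...#..
.###..
##.##.

Derivation:
Drop 1: S rot0 at col 0 lands with bottom-row=0; cleared 0 line(s) (total 0); column heights now [1 2 2 0 0 0], max=2
Drop 2: L rot1 at col 3 lands with bottom-row=0; cleared 0 line(s) (total 0); column heights now [1 2 2 3 1 0], max=3
Drop 3: L rot0 at col 2 lands with bottom-row=3; cleared 0 line(s) (total 0); column heights now [1 2 4 4 5 0], max=5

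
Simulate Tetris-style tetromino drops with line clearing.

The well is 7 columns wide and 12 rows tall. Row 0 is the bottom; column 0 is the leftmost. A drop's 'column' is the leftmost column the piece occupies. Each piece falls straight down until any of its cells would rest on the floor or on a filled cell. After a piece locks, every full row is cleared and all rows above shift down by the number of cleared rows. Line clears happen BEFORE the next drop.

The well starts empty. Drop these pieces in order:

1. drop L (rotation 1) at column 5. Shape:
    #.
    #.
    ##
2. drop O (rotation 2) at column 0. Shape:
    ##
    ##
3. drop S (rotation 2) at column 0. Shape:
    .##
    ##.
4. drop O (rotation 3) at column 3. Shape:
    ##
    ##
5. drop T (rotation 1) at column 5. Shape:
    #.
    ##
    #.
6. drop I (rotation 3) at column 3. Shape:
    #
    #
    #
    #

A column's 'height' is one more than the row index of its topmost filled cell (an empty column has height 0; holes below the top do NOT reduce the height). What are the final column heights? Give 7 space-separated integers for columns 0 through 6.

Drop 1: L rot1 at col 5 lands with bottom-row=0; cleared 0 line(s) (total 0); column heights now [0 0 0 0 0 3 1], max=3
Drop 2: O rot2 at col 0 lands with bottom-row=0; cleared 0 line(s) (total 0); column heights now [2 2 0 0 0 3 1], max=3
Drop 3: S rot2 at col 0 lands with bottom-row=2; cleared 0 line(s) (total 0); column heights now [3 4 4 0 0 3 1], max=4
Drop 4: O rot3 at col 3 lands with bottom-row=0; cleared 0 line(s) (total 0); column heights now [3 4 4 2 2 3 1], max=4
Drop 5: T rot1 at col 5 lands with bottom-row=3; cleared 0 line(s) (total 0); column heights now [3 4 4 2 2 6 5], max=6
Drop 6: I rot3 at col 3 lands with bottom-row=2; cleared 0 line(s) (total 0); column heights now [3 4 4 6 2 6 5], max=6

Answer: 3 4 4 6 2 6 5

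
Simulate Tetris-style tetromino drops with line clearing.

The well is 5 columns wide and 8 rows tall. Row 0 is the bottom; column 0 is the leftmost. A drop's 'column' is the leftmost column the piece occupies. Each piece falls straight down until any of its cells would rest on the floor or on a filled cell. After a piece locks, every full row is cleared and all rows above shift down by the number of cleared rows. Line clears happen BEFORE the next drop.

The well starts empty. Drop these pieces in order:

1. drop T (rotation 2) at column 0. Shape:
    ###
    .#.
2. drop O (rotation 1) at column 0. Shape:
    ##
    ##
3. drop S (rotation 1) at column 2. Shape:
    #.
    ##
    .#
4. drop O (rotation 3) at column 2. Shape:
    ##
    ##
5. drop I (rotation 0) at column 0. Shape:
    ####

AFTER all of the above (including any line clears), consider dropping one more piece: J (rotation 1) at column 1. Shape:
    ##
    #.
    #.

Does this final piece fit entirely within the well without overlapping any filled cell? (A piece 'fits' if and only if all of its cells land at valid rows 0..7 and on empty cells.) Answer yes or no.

Drop 1: T rot2 at col 0 lands with bottom-row=0; cleared 0 line(s) (total 0); column heights now [2 2 2 0 0], max=2
Drop 2: O rot1 at col 0 lands with bottom-row=2; cleared 0 line(s) (total 0); column heights now [4 4 2 0 0], max=4
Drop 3: S rot1 at col 2 lands with bottom-row=1; cleared 0 line(s) (total 0); column heights now [4 4 4 3 0], max=4
Drop 4: O rot3 at col 2 lands with bottom-row=4; cleared 0 line(s) (total 0); column heights now [4 4 6 6 0], max=6
Drop 5: I rot0 at col 0 lands with bottom-row=6; cleared 0 line(s) (total 0); column heights now [7 7 7 7 0], max=7
Test piece J rot1 at col 1 (width 2): heights before test = [7 7 7 7 0]; fits = False

Answer: no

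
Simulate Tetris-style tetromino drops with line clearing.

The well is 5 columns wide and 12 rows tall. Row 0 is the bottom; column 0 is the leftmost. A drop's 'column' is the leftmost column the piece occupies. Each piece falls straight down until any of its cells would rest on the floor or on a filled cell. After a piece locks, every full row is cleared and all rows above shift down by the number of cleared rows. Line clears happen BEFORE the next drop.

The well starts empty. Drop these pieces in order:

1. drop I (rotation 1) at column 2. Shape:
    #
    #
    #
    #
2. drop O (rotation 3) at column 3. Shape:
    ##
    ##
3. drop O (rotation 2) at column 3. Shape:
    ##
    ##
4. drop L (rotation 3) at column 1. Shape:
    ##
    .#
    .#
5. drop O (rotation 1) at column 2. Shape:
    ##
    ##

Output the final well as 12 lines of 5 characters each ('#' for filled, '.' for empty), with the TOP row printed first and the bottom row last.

Drop 1: I rot1 at col 2 lands with bottom-row=0; cleared 0 line(s) (total 0); column heights now [0 0 4 0 0], max=4
Drop 2: O rot3 at col 3 lands with bottom-row=0; cleared 0 line(s) (total 0); column heights now [0 0 4 2 2], max=4
Drop 3: O rot2 at col 3 lands with bottom-row=2; cleared 0 line(s) (total 0); column heights now [0 0 4 4 4], max=4
Drop 4: L rot3 at col 1 lands with bottom-row=4; cleared 0 line(s) (total 0); column heights now [0 7 7 4 4], max=7
Drop 5: O rot1 at col 2 lands with bottom-row=7; cleared 0 line(s) (total 0); column heights now [0 7 9 9 4], max=9

Answer: .....
.....
.....
..##.
..##.
.##..
..#..
..#..
..###
..###
..###
..###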